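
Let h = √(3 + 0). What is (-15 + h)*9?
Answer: -135 + 9*√3 ≈ -119.41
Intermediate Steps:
h = √3 ≈ 1.7320
(-15 + h)*9 = (-15 + √3)*9 = -135 + 9*√3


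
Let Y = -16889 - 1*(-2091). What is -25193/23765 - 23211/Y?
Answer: 3649049/7177030 ≈ 0.50843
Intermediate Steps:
Y = -14798 (Y = -16889 + 2091 = -14798)
-25193/23765 - 23211/Y = -25193/23765 - 23211/(-14798) = -25193*1/23765 - 23211*(-1/14798) = -3599/3395 + 23211/14798 = 3649049/7177030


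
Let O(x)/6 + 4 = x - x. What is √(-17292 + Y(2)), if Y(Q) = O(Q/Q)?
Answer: 6*I*√481 ≈ 131.59*I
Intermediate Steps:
O(x) = -24 (O(x) = -24 + 6*(x - x) = -24 + 6*0 = -24 + 0 = -24)
Y(Q) = -24
√(-17292 + Y(2)) = √(-17292 - 24) = √(-17316) = 6*I*√481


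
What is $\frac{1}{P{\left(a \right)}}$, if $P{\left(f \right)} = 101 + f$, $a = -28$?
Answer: $\frac{1}{73} \approx 0.013699$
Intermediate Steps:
$\frac{1}{P{\left(a \right)}} = \frac{1}{101 - 28} = \frac{1}{73}$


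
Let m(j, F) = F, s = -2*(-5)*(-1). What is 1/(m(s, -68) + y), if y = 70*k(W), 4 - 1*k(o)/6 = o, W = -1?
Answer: 1/2032 ≈ 0.00049213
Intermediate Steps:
k(o) = 24 - 6*o
s = -10 (s = 10*(-1) = -10)
y = 2100 (y = 70*(24 - 6*(-1)) = 70*(24 + 6) = 70*30 = 2100)
1/(m(s, -68) + y) = 1/(-68 + 2100) = 1/2032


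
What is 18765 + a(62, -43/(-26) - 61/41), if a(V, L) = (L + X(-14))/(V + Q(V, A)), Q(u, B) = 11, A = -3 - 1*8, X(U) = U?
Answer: 1460240023/77818 ≈ 18765.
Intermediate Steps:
A = -11 (A = -3 - 8 = -11)
a(V, L) = (-14 + L)/(11 + V) (a(V, L) = (L - 14)/(V + 11) = (-14 + L)/(11 + V))
18765 + a(62, -43/(-26) - 61/41) = 18765 + (-14 + (-43/(-26) - 61/41))/(11 + 62) = 18765 + (-14 + (-43*(-1/26) - 61*1/41))/73 = 18765 + (-14 + (43/26 - 61/41))/73 = 18765 + (-14 + 177/1066)/73 = 18765 + (1/73)*(-14747/1066) = 18765 - 14747/77818 = 1460240023/77818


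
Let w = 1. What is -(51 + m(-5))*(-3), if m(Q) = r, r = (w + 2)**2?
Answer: 180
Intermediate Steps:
r = 9 (r = (1 + 2)**2 = 3**2 = 9)
m(Q) = 9
-(51 + m(-5))*(-3) = -(51 + 9)*(-3) = -60*(-3) = -1*(-180) = 180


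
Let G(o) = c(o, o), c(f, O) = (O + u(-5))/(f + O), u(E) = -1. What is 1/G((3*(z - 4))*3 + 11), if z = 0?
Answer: 25/13 ≈ 1.9231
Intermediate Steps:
c(f, O) = (-1 + O)/(O + f) (c(f, O) = (O - 1)/(f + O) = (-1 + O)/(O + f))
G(o) = (-1 + o)/(2*o) (G(o) = (-1 + o)/(o + o) = (-1 + o)/((2*o)) = (1/(2*o))*(-1 + o) = (-1 + o)/(2*o))
1/G((3*(z - 4))*3 + 11) = 1/((-1 + ((3*(0 - 4))*3 + 11))/(2*((3*(0 - 4))*3 + 11))) = 1/((-1 + ((3*(-4))*3 + 11))/(2*((3*(-4))*3 + 11))) = 1/((-1 + (-12*3 + 11))/(2*(-12*3 + 11))) = 1/((-1 + (-36 + 11))/(2*(-36 + 11))) = 1/((½)*(-1 - 25)/(-25)) = 1/((½)*(-1/25)*(-26)) = 1/(13/25) = 25/13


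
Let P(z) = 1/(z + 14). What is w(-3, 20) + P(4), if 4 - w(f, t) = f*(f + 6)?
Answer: 235/18 ≈ 13.056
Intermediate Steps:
P(z) = 1/(14 + z)
w(f, t) = 4 - f*(6 + f) (w(f, t) = 4 - f*(f + 6) = 4 - f*(6 + f))
w(-3, 20) + P(4) = (4 - 1*(-3)² - 6*(-3)) + 1/(14 + 4) = (4 - 1*9 + 18) + 1/18 = (4 - 9 + 18) + 1/18 = 13 + 1/18 = 235/18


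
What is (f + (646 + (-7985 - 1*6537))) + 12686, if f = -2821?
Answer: -4011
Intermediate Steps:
(f + (646 + (-7985 - 1*6537))) + 12686 = (-2821 + (646 + (-7985 - 1*6537))) + 12686 = (-2821 + (646 + (-7985 - 6537))) + 12686 = (-2821 + (646 - 14522)) + 12686 = (-2821 - 13876) + 12686 = -16697 + 12686 = -4011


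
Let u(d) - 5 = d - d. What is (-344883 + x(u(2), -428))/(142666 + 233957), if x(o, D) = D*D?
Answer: -161699/376623 ≈ -0.42934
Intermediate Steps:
u(d) = 5 (u(d) = 5 + (d - d) = 5 + 0 = 5)
x(o, D) = D²
(-344883 + x(u(2), -428))/(142666 + 233957) = (-344883 + (-428)²)/(142666 + 233957) = (-344883 + 183184)/376623 = -161699*1/376623 = -161699/376623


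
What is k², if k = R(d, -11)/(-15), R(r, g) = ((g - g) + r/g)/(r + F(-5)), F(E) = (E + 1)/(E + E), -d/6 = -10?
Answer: 100/2758921 ≈ 3.6246e-5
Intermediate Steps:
d = 60 (d = -6*(-10) = 60)
F(E) = (1 + E)/(2*E) (F(E) = (1 + E)/((2*E)) = (1 + E)*(1/(2*E)) = (1 + E)/(2*E))
R(r, g) = r/(g*(⅖ + r)) (R(r, g) = ((g - g) + r/g)/(r + (½)*(1 - 5)/(-5)) = (0 + r/g)/(r + (½)*(-⅕)*(-4)) = (r/g)/(r + ⅖) = (r/g)/(⅖ + r) = r/(g*(⅖ + r)))
k = 10/1661 (k = (5*60/(-11*(2 + 5*60)))/(-15) = (5*60*(-1/11)/(2 + 300))*(-1/15) = (5*60*(-1/11)/302)*(-1/15) = (5*60*(-1/11)*(1/302))*(-1/15) = -150/1661*(-1/15) = 10/1661 ≈ 0.0060205)
k² = (10/1661)² = 100/2758921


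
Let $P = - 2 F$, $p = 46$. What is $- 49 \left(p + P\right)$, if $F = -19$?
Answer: $-4116$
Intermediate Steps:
$P = 38$ ($P = \left(-2\right) \left(-19\right) = 38$)
$- 49 \left(p + P\right) = - 49 \left(46 + 38\right) = \left(-49\right) 84 = -4116$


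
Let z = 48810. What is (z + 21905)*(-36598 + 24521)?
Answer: -854025055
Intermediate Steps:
(z + 21905)*(-36598 + 24521) = (48810 + 21905)*(-36598 + 24521) = 70715*(-12077) = -854025055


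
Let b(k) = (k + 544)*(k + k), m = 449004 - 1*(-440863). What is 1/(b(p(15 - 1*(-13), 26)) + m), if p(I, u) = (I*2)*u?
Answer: 1/6713867 ≈ 1.4895e-7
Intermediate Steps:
m = 889867 (m = 449004 + 440863 = 889867)
p(I, u) = 2*I*u (p(I, u) = (2*I)*u = 2*I*u)
b(k) = 2*k*(544 + k) (b(k) = (544 + k)*(2*k) = 2*k*(544 + k))
1/(b(p(15 - 1*(-13), 26)) + m) = 1/(2*(2*(15 - 1*(-13))*26)*(544 + 2*(15 - 1*(-13))*26) + 889867) = 1/(2*(2*(15 + 13)*26)*(544 + 2*(15 + 13)*26) + 889867) = 1/(2*(2*28*26)*(544 + 2*28*26) + 889867) = 1/(2*1456*(544 + 1456) + 889867) = 1/(2*1456*2000 + 889867) = 1/(5824000 + 889867) = 1/6713867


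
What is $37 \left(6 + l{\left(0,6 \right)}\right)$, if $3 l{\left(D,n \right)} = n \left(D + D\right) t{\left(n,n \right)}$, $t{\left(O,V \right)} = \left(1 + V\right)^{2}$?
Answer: $222$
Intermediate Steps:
$l{\left(D,n \right)} = \frac{2 D n \left(1 + n\right)^{2}}{3}$ ($l{\left(D,n \right)} = \frac{n \left(D + D\right) \left(1 + n\right)^{2}}{3} = \frac{n 2 D \left(1 + n\right)^{2}}{3} = \frac{2 D n \left(1 + n\right)^{2}}{3}$)
$37 \left(6 + l{\left(0,6 \right)}\right) = 37 \left(6 + \frac{2}{3} \cdot 0 \cdot 6 \left(1 + 6\right)^{2}\right) = 37 \left(6 + \frac{2}{3} \cdot 0 \cdot 6 \cdot 7^{2}\right) = 37 \left(6 + \frac{2}{3} \cdot 0 \cdot 6 \cdot 49\right) = 37 \left(6 + 0\right) = 37 \cdot 6 = 222$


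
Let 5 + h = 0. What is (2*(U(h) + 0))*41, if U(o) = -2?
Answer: -164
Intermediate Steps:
h = -5 (h = -5 + 0 = -5)
(2*(U(h) + 0))*41 = (2*(-2 + 0))*41 = (2*(-2))*41 = -4*41 = -164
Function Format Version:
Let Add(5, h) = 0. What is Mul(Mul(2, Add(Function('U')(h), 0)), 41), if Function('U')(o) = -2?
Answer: -164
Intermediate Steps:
h = -5 (h = Add(-5, 0) = -5)
Mul(Mul(2, Add(Function('U')(h), 0)), 41) = Mul(Mul(2, Add(-2, 0)), 41) = Mul(Mul(2, -2), 41) = Mul(-4, 41) = -164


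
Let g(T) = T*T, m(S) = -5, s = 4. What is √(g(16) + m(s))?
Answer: √251 ≈ 15.843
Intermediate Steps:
g(T) = T²
√(g(16) + m(s)) = √(16² - 5) = √(256 - 5) = √251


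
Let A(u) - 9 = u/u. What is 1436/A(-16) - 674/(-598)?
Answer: 216367/1495 ≈ 144.73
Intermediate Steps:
A(u) = 10 (A(u) = 9 + u/u = 9 + 1 = 10)
1436/A(-16) - 674/(-598) = 1436/10 - 674/(-598) = 1436*(⅒) - 674*(-1/598) = 718/5 + 337/299 = 216367/1495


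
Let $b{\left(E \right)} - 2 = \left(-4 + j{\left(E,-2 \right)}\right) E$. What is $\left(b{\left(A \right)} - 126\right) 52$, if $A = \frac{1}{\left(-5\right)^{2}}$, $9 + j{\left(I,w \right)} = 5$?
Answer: $- \frac{161616}{25} \approx -6464.6$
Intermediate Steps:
$j{\left(I,w \right)} = -4$ ($j{\left(I,w \right)} = -9 + 5 = -4$)
$A = \frac{1}{25} \approx 0.04$
$b{\left(E \right)} = 2 - 8 E$ ($b{\left(E \right)} = 2 + \left(-4 - 4\right) E = 2 - 8 E$)
$\left(b{\left(A \right)} - 126\right) 52 = \left(\left(2 - \frac{8}{25}\right) - 126\right) 52 = \left(\frac{42}{25} - 126\right) 52 = \left(- \frac{3108}{25}\right) 52 = - \frac{161616}{25}$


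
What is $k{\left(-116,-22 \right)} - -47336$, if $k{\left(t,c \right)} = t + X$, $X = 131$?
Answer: $47351$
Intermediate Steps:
$k{\left(t,c \right)} = 131 + t$ ($k{\left(t,c \right)} = t + 131 = 131 + t$)
$k{\left(-116,-22 \right)} - -47336 = \left(131 - 116\right) - -47336 = 15 + 47336 = 47351$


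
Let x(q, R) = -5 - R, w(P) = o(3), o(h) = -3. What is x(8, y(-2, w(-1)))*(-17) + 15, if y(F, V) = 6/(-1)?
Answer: -2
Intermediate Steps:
w(P) = -3
y(F, V) = -6 (y(F, V) = 6*(-1) = -6)
x(8, y(-2, w(-1)))*(-17) + 15 = (-5 - 1*(-6))*(-17) + 15 = (-5 + 6)*(-17) + 15 = 1*(-17) + 15 = -17 + 15 = -2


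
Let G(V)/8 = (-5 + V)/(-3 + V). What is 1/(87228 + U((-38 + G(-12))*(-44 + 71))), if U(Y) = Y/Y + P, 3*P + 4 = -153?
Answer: 3/261530 ≈ 1.1471e-5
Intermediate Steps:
G(V) = 8*(-5 + V)/(-3 + V) (G(V) = 8*((-5 + V)/(-3 + V)) = 8*(-5 + V)/(-3 + V))
P = -157/3 (P = -4/3 + (1/3)*(-153) = -4/3 - 51 = -157/3 ≈ -52.333)
U(Y) = -154/3 (U(Y) = Y/Y - 157/3 = 1 - 157/3 = -154/3)
1/(87228 + U((-38 + G(-12))*(-44 + 71))) = 1/(87228 - 154/3) = 1/(261530/3) = 3/261530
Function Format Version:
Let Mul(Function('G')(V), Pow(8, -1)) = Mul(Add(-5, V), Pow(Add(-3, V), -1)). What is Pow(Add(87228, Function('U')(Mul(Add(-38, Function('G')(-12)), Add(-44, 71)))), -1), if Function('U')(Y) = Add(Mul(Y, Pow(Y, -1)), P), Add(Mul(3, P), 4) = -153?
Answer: Rational(3, 261530) ≈ 1.1471e-5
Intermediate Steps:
Function('G')(V) = Mul(8, Pow(Add(-3, V), -1), Add(-5, V)) (Function('G')(V) = Mul(8, Mul(Add(-5, V), Pow(Add(-3, V), -1))) = Mul(8, Mul(Pow(Add(-3, V), -1), Add(-5, V))) = Mul(8, Pow(Add(-3, V), -1), Add(-5, V)))
P = Rational(-157, 3) (P = Add(Rational(-4, 3), Mul(Rational(1, 3), -153)) = Add(Rational(-4, 3), -51) = Rational(-157, 3) ≈ -52.333)
Function('U')(Y) = Rational(-154, 3) (Function('U')(Y) = Add(Mul(Y, Pow(Y, -1)), Rational(-157, 3)) = Add(1, Rational(-157, 3)) = Rational(-154, 3))
Pow(Add(87228, Function('U')(Mul(Add(-38, Function('G')(-12)), Add(-44, 71)))), -1) = Pow(Add(87228, Rational(-154, 3)), -1) = Pow(Rational(261530, 3), -1) = Rational(3, 261530)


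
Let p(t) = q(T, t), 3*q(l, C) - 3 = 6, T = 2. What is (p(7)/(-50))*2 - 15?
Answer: -378/25 ≈ -15.120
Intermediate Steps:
q(l, C) = 3 (q(l, C) = 1 + (⅓)*6 = 1 + 2 = 3)
p(t) = 3
(p(7)/(-50))*2 - 15 = (3/(-50))*2 - 15 = (3*(-1/50))*2 - 15 = -3/50*2 - 15 = -3/25 - 15 = -378/25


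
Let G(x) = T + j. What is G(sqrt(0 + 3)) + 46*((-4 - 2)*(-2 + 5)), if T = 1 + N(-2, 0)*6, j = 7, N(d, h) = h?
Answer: -820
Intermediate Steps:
T = 1 (T = 1 + 0*6 = 1 + 0 = 1)
G(x) = 8 (G(x) = 1 + 7 = 8)
G(sqrt(0 + 3)) + 46*((-4 - 2)*(-2 + 5)) = 8 + 46*((-4 - 2)*(-2 + 5)) = 8 + 46*(-6*3) = 8 + 46*(-18) = 8 - 828 = -820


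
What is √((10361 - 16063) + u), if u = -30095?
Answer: I*√35797 ≈ 189.2*I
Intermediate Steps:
√((10361 - 16063) + u) = √((10361 - 16063) - 30095) = √(-5702 - 30095) = √(-35797) = I*√35797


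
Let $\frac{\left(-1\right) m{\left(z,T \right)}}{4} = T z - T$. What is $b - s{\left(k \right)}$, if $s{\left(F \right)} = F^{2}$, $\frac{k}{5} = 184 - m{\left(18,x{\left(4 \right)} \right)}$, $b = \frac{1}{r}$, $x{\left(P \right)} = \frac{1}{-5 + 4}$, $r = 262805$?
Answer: $- \frac{88407601999}{262805} \approx -3.364 \cdot 10^{5}$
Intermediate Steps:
$x{\left(P \right)} = -1$ ($x{\left(P \right)} = \frac{1}{-1} = -1$)
$b = \frac{1}{262805} \approx 3.8051 \cdot 10^{-6}$
$m{\left(z,T \right)} = 4 T - 4 T z$ ($m{\left(z,T \right)} = - 4 \left(T z - T\right) = - 4 \left(- T + T z\right) = 4 T - 4 T z$)
$k = 580$ ($k = 5 \left(184 - 4 \left(-1\right) \left(1 - 18\right)\right) = 5 \left(184 - 4 \left(-1\right) \left(-17\right)\right) = 5 \left(184 - 68\right) = 5 \cdot 116 = 580$)
$b - s{\left(k \right)} = \frac{1}{262805} - 580^{2} = \frac{1}{262805} - 336400 = - \frac{88407601999}{262805}$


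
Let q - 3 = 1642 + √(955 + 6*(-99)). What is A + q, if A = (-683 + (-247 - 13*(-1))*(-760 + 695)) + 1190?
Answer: 17381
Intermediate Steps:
A = 15717 (A = (-683 + (-247 + 13)*(-65)) + 1190 = (-683 - 234*(-65)) + 1190 = (-683 + 15210) + 1190 = 14527 + 1190 = 15717)
q = 1664 (q = 3 + (1642 + √(955 + 6*(-99))) = 3 + (1642 + √(955 - 594)) = 3 + (1642 + √361) = 3 + (1642 + 19) = 3 + 1661 = 1664)
A + q = 15717 + 1664 = 17381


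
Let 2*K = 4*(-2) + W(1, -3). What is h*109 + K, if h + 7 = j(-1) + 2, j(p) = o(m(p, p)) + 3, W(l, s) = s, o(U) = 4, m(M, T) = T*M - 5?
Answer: 425/2 ≈ 212.50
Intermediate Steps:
m(M, T) = -5 + M*T (m(M, T) = M*T - 5 = -5 + M*T)
j(p) = 7 (j(p) = 4 + 3 = 7)
h = 2 (h = -7 + (7 + 2) = -7 + 9 = 2)
K = -11/2 (K = (4*(-2) - 3)/2 = (-8 - 3)/2 = (1/2)*(-11) = -11/2 ≈ -5.5000)
h*109 + K = 2*109 - 11/2 = 218 - 11/2 = 425/2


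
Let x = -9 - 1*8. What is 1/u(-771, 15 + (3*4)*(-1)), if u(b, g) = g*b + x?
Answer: -1/2330 ≈ -0.00042918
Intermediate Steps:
x = -17 (x = -9 - 8 = -17)
u(b, g) = -17 + b*g (u(b, g) = g*b - 17 = b*g - 17 = -17 + b*g)
1/u(-771, 15 + (3*4)*(-1)) = 1/(-17 - 771*(15 + (3*4)*(-1))) = 1/(-17 - 771*(15 + 12*(-1))) = 1/(-17 - 771*(15 - 12)) = 1/(-17 - 771*3) = 1/(-17 - 2313) = 1/(-2330) = -1/2330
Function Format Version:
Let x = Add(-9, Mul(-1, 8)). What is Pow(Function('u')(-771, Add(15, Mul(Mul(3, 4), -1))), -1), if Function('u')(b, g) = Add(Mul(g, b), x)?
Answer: Rational(-1, 2330) ≈ -0.00042918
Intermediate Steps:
x = -17 (x = Add(-9, -8) = -17)
Function('u')(b, g) = Add(-17, Mul(b, g)) (Function('u')(b, g) = Add(Mul(g, b), -17) = Add(Mul(b, g), -17) = Add(-17, Mul(b, g)))
Pow(Function('u')(-771, Add(15, Mul(Mul(3, 4), -1))), -1) = Pow(Add(-17, Mul(-771, Add(15, Mul(Mul(3, 4), -1)))), -1) = Pow(Add(-17, Mul(-771, Add(15, Mul(12, -1)))), -1) = Pow(Add(-17, Mul(-771, Add(15, -12))), -1) = Pow(Add(-17, Mul(-771, 3)), -1) = Pow(Add(-17, -2313), -1) = Pow(-2330, -1) = Rational(-1, 2330)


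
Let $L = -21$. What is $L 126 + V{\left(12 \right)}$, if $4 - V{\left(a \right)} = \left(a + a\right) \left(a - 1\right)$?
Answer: $-2906$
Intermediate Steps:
$V{\left(a \right)} = 4 - 2 a \left(-1 + a\right)$ ($V{\left(a \right)} = 4 - \left(a + a\right) \left(a - 1\right) = 4 - 2 a \left(-1 + a\right)$)
$L 126 + V{\left(12 \right)} = \left(-21\right) 126 + \left(4 - 2 \cdot 12^{2} + 2 \cdot 12\right) = -2646 + \left(4 - 288 + 24\right) = -2646 - 260 = -2906$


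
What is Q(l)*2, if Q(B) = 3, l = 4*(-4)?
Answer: 6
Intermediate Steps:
l = -16
Q(l)*2 = 3*2 = 6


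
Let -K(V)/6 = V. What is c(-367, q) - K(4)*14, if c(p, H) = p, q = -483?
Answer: -31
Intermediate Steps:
K(V) = -6*V
c(-367, q) - K(4)*14 = -367 - (-6*4)*14 = -367 - (-24)*14 = -367 - 1*(-336) = -367 + 336 = -31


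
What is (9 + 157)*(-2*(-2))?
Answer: 664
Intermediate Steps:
(9 + 157)*(-2*(-2)) = 166*4 = 664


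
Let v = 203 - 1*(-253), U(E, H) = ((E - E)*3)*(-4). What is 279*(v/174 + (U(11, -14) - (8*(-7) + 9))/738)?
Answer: 1780981/2378 ≈ 748.94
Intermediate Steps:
U(E, H) = 0 (U(E, H) = (0*3)*(-4) = 0*(-4) = 0)
v = 456 (v = 203 + 253 = 456)
279*(v/174 + (U(11, -14) - (8*(-7) + 9))/738) = 279*(456/174 + (0 - (8*(-7) + 9))/738) = 279*(456*(1/174) + (0 - (-56 + 9))*(1/738)) = 279*(76/29 + (0 - 1*(-47))*(1/738)) = 279*(76/29 + (0 + 47)*(1/738)) = 279*(76/29 + 47*(1/738)) = 279*(76/29 + 47/738) = 279*(57451/21402) = 1780981/2378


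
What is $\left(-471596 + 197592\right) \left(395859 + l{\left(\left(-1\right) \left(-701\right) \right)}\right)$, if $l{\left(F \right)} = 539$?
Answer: $-108614637592$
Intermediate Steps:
$\left(-471596 + 197592\right) \left(395859 + l{\left(\left(-1\right) \left(-701\right) \right)}\right) = \left(-471596 + 197592\right) \left(395859 + 539\right) = \left(-274004\right) 396398 = -108614637592$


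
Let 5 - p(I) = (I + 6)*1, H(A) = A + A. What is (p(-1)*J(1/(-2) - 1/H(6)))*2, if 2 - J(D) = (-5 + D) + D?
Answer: 0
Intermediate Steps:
H(A) = 2*A
p(I) = -1 - I (p(I) = 5 - (I + 6) = 5 - (6 + I) = 5 + (-6 - I) = -1 - I)
J(D) = 7 - 2*D (J(D) = 2 - ((-5 + D) + D) = 2 - (-5 + 2*D) = 2 + (5 - 2*D) = 7 - 2*D)
(p(-1)*J(1/(-2) - 1/H(6)))*2 = ((-1 - 1*(-1))*(7 - 2*(1/(-2) - 1/(2*6))))*2 = ((-1 + 1)*(7 - 2*(1*(-½) - 1/12)))*2 = (0*(7 - 2*(-½ - 1*1/12)))*2 = (0*(7 - 2*(-½ - 1/12)))*2 = (0*(7 - 2*(-7/12)))*2 = (0*(7 + 7/6))*2 = (0*(49/6))*2 = 0*2 = 0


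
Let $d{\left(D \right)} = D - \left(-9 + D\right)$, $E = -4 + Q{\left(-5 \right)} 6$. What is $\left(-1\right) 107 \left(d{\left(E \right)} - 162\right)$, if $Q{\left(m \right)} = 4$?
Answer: $16371$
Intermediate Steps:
$E = 20$ ($E = -4 + 4 \cdot 6 = -4 + 24 = 20$)
$d{\left(D \right)} = 9$
$\left(-1\right) 107 \left(d{\left(E \right)} - 162\right) = \left(-1\right) 107 \left(9 - 162\right) = \left(-107\right) \left(-153\right) = 16371$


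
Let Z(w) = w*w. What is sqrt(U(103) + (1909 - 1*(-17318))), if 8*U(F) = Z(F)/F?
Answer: sqrt(307838)/4 ≈ 138.71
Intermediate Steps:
Z(w) = w**2
U(F) = F/8 (U(F) = (F**2/F)/8 = F/8)
sqrt(U(103) + (1909 - 1*(-17318))) = sqrt((1/8)*103 + (1909 - 1*(-17318))) = sqrt(103/8 + (1909 + 17318)) = sqrt(103/8 + 19227) = sqrt(153919/8) = sqrt(307838)/4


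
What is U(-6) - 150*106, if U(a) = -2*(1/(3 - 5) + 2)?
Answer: -15903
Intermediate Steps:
U(a) = -3 (U(a) = -2*(1/(-2) + 2) = -2*(-1/2 + 2) = -2*3/2 = -3)
U(-6) - 150*106 = -3 - 150*106 = -3 - 15900 = -15903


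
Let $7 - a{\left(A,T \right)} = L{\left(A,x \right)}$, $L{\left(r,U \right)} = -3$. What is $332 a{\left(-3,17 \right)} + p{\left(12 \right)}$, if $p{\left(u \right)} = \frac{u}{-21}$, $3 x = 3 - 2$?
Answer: $\frac{23236}{7} \approx 3319.4$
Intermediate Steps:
$x = \frac{1}{3}$ ($x = \frac{3 - 2}{3} = \frac{1}{3} \cdot 1 = \frac{1}{3} \approx 0.33333$)
$a{\left(A,T \right)} = 10$ ($a{\left(A,T \right)} = 7 - -3 = 7 + 3 = 10$)
$p{\left(u \right)} = - \frac{u}{21}$ ($p{\left(u \right)} = u \left(- \frac{1}{21}\right) = - \frac{u}{21}$)
$332 a{\left(-3,17 \right)} + p{\left(12 \right)} = 332 \cdot 10 - \frac{4}{7} = 3320 - \frac{4}{7} = \frac{23236}{7}$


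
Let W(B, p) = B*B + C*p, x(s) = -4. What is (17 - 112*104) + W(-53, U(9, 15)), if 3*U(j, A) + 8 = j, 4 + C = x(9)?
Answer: -26474/3 ≈ -8824.7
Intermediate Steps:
C = -8 (C = -4 - 4 = -8)
U(j, A) = -8/3 + j/3
W(B, p) = B**2 - 8*p (W(B, p) = B*B - 8*p = B**2 - 8*p)
(17 - 112*104) + W(-53, U(9, 15)) = (17 - 112*104) + ((-53)**2 - 8*(-8/3 + (1/3)*9)) = (17 - 11648) + (2809 - 8*(-8/3 + 3)) = -11631 + (2809 - 8*1/3) = -11631 + (2809 - 8/3) = -11631 + 8419/3 = -26474/3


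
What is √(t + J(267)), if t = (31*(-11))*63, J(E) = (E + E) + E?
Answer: 3*I*√2298 ≈ 143.81*I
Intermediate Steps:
J(E) = 3*E (J(E) = 2*E + E = 3*E)
t = -21483 (t = -341*63 = -21483)
√(t + J(267)) = √(-21483 + 3*267) = √(-21483 + 801) = √(-20682) = 3*I*√2298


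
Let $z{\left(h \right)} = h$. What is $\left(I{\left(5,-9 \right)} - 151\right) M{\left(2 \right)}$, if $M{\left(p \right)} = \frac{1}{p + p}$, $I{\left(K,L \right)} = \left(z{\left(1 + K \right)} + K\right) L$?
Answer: $- \frac{125}{2} \approx -62.5$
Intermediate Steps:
$I{\left(K,L \right)} = L \left(1 + 2 K\right)$ ($I{\left(K,L \right)} = \left(\left(1 + K\right) + K\right) L = \left(1 + 2 K\right) L = L \left(1 + 2 K\right)$)
$M{\left(p \right)} = \frac{1}{2 p}$
$\left(I{\left(5,-9 \right)} - 151\right) M{\left(2 \right)} = \left(- 9 \left(1 + 2 \cdot 5\right) - 151\right) \frac{1}{2 \cdot 2} = \left(- 9 \left(1 + 10\right) - 151\right) \frac{1}{2} \cdot \frac{1}{2} = \left(\left(-9\right) 11 - 151\right) \frac{1}{4} = \left(-99 - 151\right) \frac{1}{4} = \left(-250\right) \frac{1}{4} = - \frac{125}{2}$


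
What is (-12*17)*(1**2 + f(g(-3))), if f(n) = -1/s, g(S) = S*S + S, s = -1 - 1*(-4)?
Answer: -136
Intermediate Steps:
s = 3 (s = -1 + 4 = 3)
g(S) = S + S**2 (g(S) = S**2 + S = S + S**2)
f(n) = -1/3
(-12*17)*(1**2 + f(g(-3))) = (-12*17)*(1**2 - 1/3) = -204*(1 - 1/3) = -204*2/3 = -136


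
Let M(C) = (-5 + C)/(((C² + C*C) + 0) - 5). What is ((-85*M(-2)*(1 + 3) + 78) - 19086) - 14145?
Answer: -97079/3 ≈ -32360.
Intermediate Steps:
M(C) = (-5 + C)/(-5 + 2*C²) (M(C) = (-5 + C)/(((C² + C²) + 0) - 5) = (-5 + C)/((2*C² + 0) - 5) = (-5 + C)/(2*C² - 5) = (-5 + C)/(-5 + 2*C²))
((-85*M(-2)*(1 + 3) + 78) - 19086) - 14145 = ((-85*(-5 - 2)/(-5 + 2*(-2)²)*(1 + 3) + 78) - 19086) - 14145 = ((-85*-7/(-5 + 2*4)*4 + 78) - 19086) - 14145 = ((-85*-7/(-5 + 8)*4 + 78) - 19086) - 14145 = ((-85*-7/3*4 + 78) - 19086) - 14145 = ((-85*(⅓)*(-7)*4 + 78) - 19086) - 14145 = ((-(-595)*4/3 + 78) - 19086) - 14145 = ((-85*(-28/3) + 78) - 19086) - 14145 = ((2380/3 + 78) - 19086) - 14145 = (2614/3 - 19086) - 14145 = -54644/3 - 14145 = -97079/3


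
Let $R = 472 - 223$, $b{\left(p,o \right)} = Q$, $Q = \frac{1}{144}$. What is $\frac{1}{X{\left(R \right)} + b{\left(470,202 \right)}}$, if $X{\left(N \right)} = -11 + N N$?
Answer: $\frac{144}{8926561} \approx 1.6132 \cdot 10^{-5}$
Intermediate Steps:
$Q = \frac{1}{144} \approx 0.0069444$
$b{\left(p,o \right)} = \frac{1}{144}$
$R = 249$ ($R = 472 - 223 = 249$)
$X{\left(N \right)} = -11 + N^{2}$
$\frac{1}{X{\left(R \right)} + b{\left(470,202 \right)}} = \frac{1}{\left(-11 + 249^{2}\right) + \frac{1}{144}} = \frac{1}{\left(-11 + 62001\right) + \frac{1}{144}} = \frac{1}{61990 + \frac{1}{144}} = \frac{1}{\frac{8926561}{144}} = \frac{144}{8926561}$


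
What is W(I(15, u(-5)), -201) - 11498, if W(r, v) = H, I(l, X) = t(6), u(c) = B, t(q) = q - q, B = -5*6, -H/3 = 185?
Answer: -12053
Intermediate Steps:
H = -555 (H = -3*185 = -555)
B = -30
t(q) = 0
u(c) = -30
I(l, X) = 0
W(r, v) = -555
W(I(15, u(-5)), -201) - 11498 = -555 - 11498 = -12053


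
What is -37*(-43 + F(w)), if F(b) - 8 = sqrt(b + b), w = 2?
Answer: 1221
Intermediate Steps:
F(b) = 8 + sqrt(2)*sqrt(b) (F(b) = 8 + sqrt(b + b) = 8 + sqrt(2*b) = 8 + sqrt(2)*sqrt(b))
-37*(-43 + F(w)) = -37*(-43 + (8 + sqrt(2)*sqrt(2))) = -37*(-43 + (8 + 2)) = -37*(-43 + 10) = -37*(-33) = 1221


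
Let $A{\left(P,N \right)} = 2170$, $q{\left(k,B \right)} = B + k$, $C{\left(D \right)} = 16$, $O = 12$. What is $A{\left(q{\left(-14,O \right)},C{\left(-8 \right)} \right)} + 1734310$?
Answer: $1736480$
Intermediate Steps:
$A{\left(q{\left(-14,O \right)},C{\left(-8 \right)} \right)} + 1734310 = 2170 + 1734310 = 1736480$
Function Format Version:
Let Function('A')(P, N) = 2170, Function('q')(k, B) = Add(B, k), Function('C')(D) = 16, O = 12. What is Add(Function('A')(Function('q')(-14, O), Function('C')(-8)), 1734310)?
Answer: 1736480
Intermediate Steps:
Add(Function('A')(Function('q')(-14, O), Function('C')(-8)), 1734310) = Add(2170, 1734310) = 1736480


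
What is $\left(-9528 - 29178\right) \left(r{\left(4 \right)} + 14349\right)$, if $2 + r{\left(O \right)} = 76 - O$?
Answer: $-558101814$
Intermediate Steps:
$r{\left(O \right)} = 74 - O$ ($r{\left(O \right)} = -2 - \left(-76 + O\right) = 74 - O$)
$\left(-9528 - 29178\right) \left(r{\left(4 \right)} + 14349\right) = \left(-9528 - 29178\right) \left(\left(74 - 4\right) + 14349\right) = - 38706 \left(\left(74 - 4\right) + 14349\right) = - 38706 \left(70 + 14349\right) = \left(-38706\right) 14419 = -558101814$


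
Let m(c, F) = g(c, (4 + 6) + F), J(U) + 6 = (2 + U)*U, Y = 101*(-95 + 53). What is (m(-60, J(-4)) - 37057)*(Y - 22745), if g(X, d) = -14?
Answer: 1000435077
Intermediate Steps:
Y = -4242 (Y = 101*(-42) = -4242)
J(U) = -6 + U*(2 + U) (J(U) = -6 + (2 + U)*U = -6 + U*(2 + U))
m(c, F) = -14
(m(-60, J(-4)) - 37057)*(Y - 22745) = (-14 - 37057)*(-4242 - 22745) = -37071*(-26987) = 1000435077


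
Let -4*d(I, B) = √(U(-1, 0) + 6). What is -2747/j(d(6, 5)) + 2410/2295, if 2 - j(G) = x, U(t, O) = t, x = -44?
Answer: -1238701/21114 ≈ -58.667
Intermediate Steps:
d(I, B) = -√5/4 (d(I, B) = -√(-1 + 6)/4 = -√5/4)
j(G) = 46 (j(G) = 2 - 1*(-44) = 2 + 44 = 46)
-2747/j(d(6, 5)) + 2410/2295 = -2747/46 + 2410/2295 = -2747*1/46 + 2410*(1/2295) = -2747/46 + 482/459 = -1238701/21114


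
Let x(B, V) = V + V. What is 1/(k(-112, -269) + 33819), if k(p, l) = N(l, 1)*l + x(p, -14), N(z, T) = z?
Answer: 1/106152 ≈ 9.4205e-6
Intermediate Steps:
x(B, V) = 2*V
k(p, l) = -28 + l² (k(p, l) = l*l + 2*(-14) = l² - 28 = -28 + l²)
1/(k(-112, -269) + 33819) = 1/((-28 + (-269)²) + 33819) = 1/((-28 + 72361) + 33819) = 1/(72333 + 33819) = 1/106152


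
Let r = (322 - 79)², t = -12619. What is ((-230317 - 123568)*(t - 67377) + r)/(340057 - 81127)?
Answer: 28309443509/258930 ≈ 1.0933e+5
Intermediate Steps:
r = 59049 (r = 243² = 59049)
((-230317 - 123568)*(t - 67377) + r)/(340057 - 81127) = ((-230317 - 123568)*(-12619 - 67377) + 59049)/(340057 - 81127) = (-353885*(-79996) + 59049)/258930 = (28309384460 + 59049)*(1/258930) = 28309443509*(1/258930) = 28309443509/258930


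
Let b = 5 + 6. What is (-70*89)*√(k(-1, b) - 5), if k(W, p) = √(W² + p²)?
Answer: -6230*√(-5 + √122) ≈ -15318.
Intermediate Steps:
b = 11
(-70*89)*√(k(-1, b) - 5) = (-70*89)*√(√((-1)² + 11²) - 5) = -6230*√(√(1 + 121) - 5) = -6230*√(√122 - 5) = -6230*√(-5 + √122)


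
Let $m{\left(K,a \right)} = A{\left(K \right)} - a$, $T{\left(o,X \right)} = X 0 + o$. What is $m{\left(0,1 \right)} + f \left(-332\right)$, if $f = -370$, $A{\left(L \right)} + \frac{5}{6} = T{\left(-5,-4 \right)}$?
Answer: $\frac{736999}{6} \approx 1.2283 \cdot 10^{5}$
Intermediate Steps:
$T{\left(o,X \right)} = o$ ($T{\left(o,X \right)} = 0 + o = o$)
$A{\left(L \right)} = - \frac{35}{6}$ ($A{\left(L \right)} = - \frac{5}{6} - 5 = - \frac{35}{6}$)
$m{\left(K,a \right)} = - \frac{35}{6} - a$
$m{\left(0,1 \right)} + f \left(-332\right) = \left(- \frac{35}{6} - 1\right) - -122840 = \left(- \frac{35}{6} - 1\right) + 122840 = - \frac{41}{6} + 122840 = \frac{736999}{6}$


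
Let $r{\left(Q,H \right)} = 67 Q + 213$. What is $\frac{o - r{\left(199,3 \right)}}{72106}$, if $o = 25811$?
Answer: $\frac{12265}{72106} \approx 0.1701$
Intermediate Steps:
$r{\left(Q,H \right)} = 213 + 67 Q$
$\frac{o - r{\left(199,3 \right)}}{72106} = \frac{25811 - \left(213 + 67 \cdot 199\right)}{72106} = \left(25811 - \left(213 + 13333\right)\right) \frac{1}{72106} = \left(25811 - 13546\right) \frac{1}{72106} = 12265 \cdot \frac{1}{72106} = \frac{12265}{72106}$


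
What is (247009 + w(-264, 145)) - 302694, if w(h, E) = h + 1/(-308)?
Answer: -17232293/308 ≈ -55949.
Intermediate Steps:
w(h, E) = -1/308 + h (w(h, E) = h - 1/308 = -1/308 + h)
(247009 + w(-264, 145)) - 302694 = (247009 + (-1/308 - 264)) - 302694 = (247009 - 81313/308) - 302694 = 75997459/308 - 302694 = -17232293/308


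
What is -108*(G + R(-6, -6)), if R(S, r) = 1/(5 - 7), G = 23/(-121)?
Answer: 9018/121 ≈ 74.529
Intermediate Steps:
G = -23/121 (G = 23*(-1/121) = -23/121 ≈ -0.19008)
R(S, r) = -½ (R(S, r) = 1/(-2) = -½)
-108*(G + R(-6, -6)) = -108*(-23/121 - ½) = -108*(-167/242) = 9018/121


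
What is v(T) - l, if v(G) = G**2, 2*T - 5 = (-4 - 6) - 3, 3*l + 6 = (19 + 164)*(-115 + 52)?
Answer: 3861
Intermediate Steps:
l = -3845 (l = -2 + ((19 + 164)*(-115 + 52))/3 = -2 + (183*(-63))/3 = -2 + (1/3)*(-11529) = -2 - 3843 = -3845)
T = -4 (T = 5/2 + ((-4 - 6) - 3)/2 = 5/2 + (-10 - 3)/2 = 5/2 + (1/2)*(-13) = 5/2 - 13/2 = -4)
v(T) - l = (-4)**2 - 1*(-3845) = 16 + 3845 = 3861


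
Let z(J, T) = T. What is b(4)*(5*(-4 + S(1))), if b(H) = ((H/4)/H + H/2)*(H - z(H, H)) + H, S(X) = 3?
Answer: -20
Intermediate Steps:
b(H) = H (b(H) = ((H/4)/H + H/2)*(H - H) + H = ((H*(1/4))/H + H*(1/2))*0 + H = ((H/4)/H + H/2)*0 + H = (1/4 + H/2)*0 + H = 0 + H = H)
b(4)*(5*(-4 + S(1))) = 4*(5*(-4 + 3)) = 4*(5*(-1)) = 4*(-5) = -20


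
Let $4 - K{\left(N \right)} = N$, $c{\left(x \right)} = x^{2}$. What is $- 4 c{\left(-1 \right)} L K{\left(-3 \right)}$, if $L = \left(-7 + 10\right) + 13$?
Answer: $-448$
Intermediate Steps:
$K{\left(N \right)} = 4 - N$
$L = 16$ ($L = 3 + 13 = 16$)
$- 4 c{\left(-1 \right)} L K{\left(-3 \right)} = - 4 \left(-1\right)^{2} \cdot 16 \left(4 - -3\right) = \left(-4\right) 1 \cdot 16 \left(4 + 3\right) = \left(-4\right) 16 \cdot 7 = \left(-64\right) 7 = -448$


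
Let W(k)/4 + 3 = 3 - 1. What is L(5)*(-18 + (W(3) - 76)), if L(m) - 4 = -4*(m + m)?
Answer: 3528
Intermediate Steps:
W(k) = -4 (W(k) = -12 + 4*(3 - 1) = -12 + 4*2 = -12 + 8 = -4)
L(m) = 4 - 8*m (L(m) = 4 - 4*(m + m) = 4 - 8*m)
L(5)*(-18 + (W(3) - 76)) = (4 - 8*5)*(-18 + (-4 - 76)) = (4 - 40)*(-18 - 80) = -36*(-98) = 3528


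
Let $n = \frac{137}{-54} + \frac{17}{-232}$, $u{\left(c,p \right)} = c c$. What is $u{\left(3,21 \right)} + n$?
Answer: $\frac{40025}{6264} \approx 6.3897$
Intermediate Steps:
$u{\left(c,p \right)} = c^{2}$
$n = - \frac{16351}{6264}$ ($n = 137 \left(- \frac{1}{54}\right) + 17 \left(- \frac{1}{232}\right) = - \frac{137}{54} - \frac{17}{232} = - \frac{16351}{6264} \approx -2.6103$)
$u{\left(3,21 \right)} + n = 3^{2} - \frac{16351}{6264} = 9 - \frac{16351}{6264} = \frac{40025}{6264}$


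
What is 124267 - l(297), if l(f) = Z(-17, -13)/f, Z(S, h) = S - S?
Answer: 124267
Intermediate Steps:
Z(S, h) = 0
l(f) = 0 (l(f) = 0/f = 0)
124267 - l(297) = 124267 - 1*0 = 124267 + 0 = 124267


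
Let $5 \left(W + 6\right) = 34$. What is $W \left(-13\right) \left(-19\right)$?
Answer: $\frac{988}{5} \approx 197.6$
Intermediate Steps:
$W = \frac{4}{5}$ ($W = -6 + \frac{1}{5} \cdot 34 = -6 + \frac{34}{5} = \frac{4}{5} \approx 0.8$)
$W \left(-13\right) \left(-19\right) = \frac{4}{5} \left(-13\right) \left(-19\right) = \left(- \frac{52}{5}\right) \left(-19\right) = \frac{988}{5}$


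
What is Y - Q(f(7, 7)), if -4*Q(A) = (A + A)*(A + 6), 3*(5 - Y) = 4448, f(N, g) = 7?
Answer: -8593/6 ≈ -1432.2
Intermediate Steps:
Y = -4433/3 (Y = 5 - ⅓*4448 = 5 - 4448/3 = -4433/3 ≈ -1477.7)
Q(A) = -A*(6 + A)/2 (Q(A) = -(A + A)*(A + 6)/4 = -2*A*(6 + A)/4 = -A*(6 + A)/2)
Y - Q(f(7, 7)) = -4433/3 - (-1)*7*(6 + 7)/2 = -4433/3 - (-1)*7*13/2 = -4433/3 - 1*(-91/2) = -4433/3 + 91/2 = -8593/6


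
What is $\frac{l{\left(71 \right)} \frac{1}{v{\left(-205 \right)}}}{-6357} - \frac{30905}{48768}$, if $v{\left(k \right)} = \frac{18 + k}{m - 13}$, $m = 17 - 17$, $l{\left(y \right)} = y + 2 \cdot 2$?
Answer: $- \frac{943234505}{1486497408} \approx -0.63453$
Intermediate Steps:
$l{\left(y \right)} = 4 + y$ ($l{\left(y \right)} = y + 4 = 4 + y$)
$m = 0$ ($m = 17 - 17 = 0$)
$v{\left(k \right)} = - \frac{18}{13} - \frac{k}{13}$ ($v{\left(k \right)} = \frac{18 + k}{0 - 13} = \frac{18 + k}{-13} = \left(18 + k\right) \left(- \frac{1}{13}\right) = - \frac{18}{13} - \frac{k}{13}$)
$\frac{l{\left(71 \right)} \frac{1}{v{\left(-205 \right)}}}{-6357} - \frac{30905}{48768} = \frac{\left(4 + 71\right) \frac{1}{- \frac{18}{13} - - \frac{205}{13}}}{-6357} - \frac{30905}{48768} = \frac{75}{- \frac{18}{13} + \frac{205}{13}} \left(- \frac{1}{6357}\right) - \frac{30905}{48768} = \frac{75}{\frac{187}{13}} \left(- \frac{1}{6357}\right) - \frac{30905}{48768} = 75 \cdot \frac{13}{187} \left(- \frac{1}{6357}\right) - \frac{30905}{48768} = \frac{975}{187} \left(- \frac{1}{6357}\right) - \frac{30905}{48768} = - \frac{25}{30481} - \frac{30905}{48768} = - \frac{943234505}{1486497408}$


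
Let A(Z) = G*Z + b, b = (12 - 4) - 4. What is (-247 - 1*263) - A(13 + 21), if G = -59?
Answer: 1492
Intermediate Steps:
b = 4 (b = 8 - 4 = 4)
A(Z) = 4 - 59*Z (A(Z) = -59*Z + 4 = 4 - 59*Z)
(-247 - 1*263) - A(13 + 21) = (-247 - 1*263) - (4 - 59*(13 + 21)) = (-247 - 263) - (4 - 59*34) = -510 - (4 - 2006) = -510 - 1*(-2002) = -510 + 2002 = 1492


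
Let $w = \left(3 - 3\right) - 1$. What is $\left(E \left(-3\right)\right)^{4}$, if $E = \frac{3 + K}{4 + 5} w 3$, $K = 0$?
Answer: $81$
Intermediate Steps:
$w = -1$ ($w = 0 - 1 = -1$)
$E = -1$ ($E = \frac{3 + 0}{4 + 5} \left(-1\right) 3 = \frac{3}{9} \left(-1\right) 3 = 3 \cdot \frac{1}{9} \left(-1\right) 3 = \frac{1}{3} \left(-1\right) 3 = \left(- \frac{1}{3}\right) 3 = -1$)
$\left(E \left(-3\right)\right)^{4} = \left(\left(-1\right) \left(-3\right)\right)^{4} = 3^{4} = 81$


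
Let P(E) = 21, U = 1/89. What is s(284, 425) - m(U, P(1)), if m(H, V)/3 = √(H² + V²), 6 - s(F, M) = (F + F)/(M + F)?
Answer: 3686/709 - 3*√3493162/89 ≈ -57.801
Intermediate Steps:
s(F, M) = 6 - 2*F/(F + M) (s(F, M) = 6 - (F + F)/(M + F) = 6 - 2*F/(F + M))
U = 1/89 ≈ 0.011236
m(H, V) = 3*√(H² + V²)
s(284, 425) - m(U, P(1)) = 2*(2*284 + 3*425)/(284 + 425) - 3*√((1/89)² + 21²) = 2*(568 + 1275)/709 - 3*√(1/7921 + 441) = 2*(1/709)*1843 - 3*√(3493162/7921) = 3686/709 - 3*√3493162/89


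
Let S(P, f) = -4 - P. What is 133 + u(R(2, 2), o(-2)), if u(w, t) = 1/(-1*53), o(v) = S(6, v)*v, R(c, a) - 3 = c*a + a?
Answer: 7048/53 ≈ 132.98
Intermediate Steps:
R(c, a) = 3 + a + a*c (R(c, a) = 3 + (c*a + a) = 3 + (a*c + a) = 3 + (a + a*c) = 3 + a + a*c)
o(v) = -10*v (o(v) = (-4 - 1*6)*v = (-4 - 6)*v = -10*v)
u(w, t) = -1/53 (u(w, t) = 1/(-53) = -1/53)
133 + u(R(2, 2), o(-2)) = 133 - 1/53 = 7048/53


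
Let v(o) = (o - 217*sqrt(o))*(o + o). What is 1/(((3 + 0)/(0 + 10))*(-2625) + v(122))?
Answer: -115922/1364743986031 - 211792*sqrt(122)/1364743986031 ≈ -1.7990e-6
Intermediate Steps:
v(o) = 2*o*(o - 217*sqrt(o)) (v(o) = (o - 217*sqrt(o))*(2*o) = 2*o*(o - 217*sqrt(o)))
1/(((3 + 0)/(0 + 10))*(-2625) + v(122)) = 1/(((3 + 0)/(0 + 10))*(-2625) + (-52948*sqrt(122) + 2*122**2)) = 1/((3/10)*(-2625) + (-52948*sqrt(122) + 2*14884)) = 1/((3*(1/10))*(-2625) + (-52948*sqrt(122) + 29768)) = 1/((3/10)*(-2625) + (29768 - 52948*sqrt(122))) = 1/(-1575/2 + (29768 - 52948*sqrt(122))) = 1/(57961/2 - 52948*sqrt(122))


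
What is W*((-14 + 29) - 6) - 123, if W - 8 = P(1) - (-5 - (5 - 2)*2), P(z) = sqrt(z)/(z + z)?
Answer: 105/2 ≈ 52.500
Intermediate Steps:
P(z) = 1/(2*sqrt(z)) (P(z) = sqrt(z)/((2*z)) = (1/(2*z))*sqrt(z) = 1/(2*sqrt(z)))
W = 39/2 (W = 8 + (1/(2*sqrt(1)) - (-5 - (5 - 2)*2)) = 8 + ((1/2)*1 - (-5 - 3*2)) = 8 + (1/2 - (-5 - 1*6)) = 8 + (1/2 - (-5 - 6)) = 8 + (1/2 - 1*(-11)) = 8 + (1/2 + 11) = 8 + 23/2 = 39/2 ≈ 19.500)
W*((-14 + 29) - 6) - 123 = 39*((-14 + 29) - 6)/2 - 123 = 39*(15 - 6)/2 - 123 = (39/2)*9 - 123 = 351/2 - 123 = 105/2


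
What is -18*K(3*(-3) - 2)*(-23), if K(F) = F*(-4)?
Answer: 18216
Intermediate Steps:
K(F) = -4*F
-18*K(3*(-3) - 2)*(-23) = -(-72)*(3*(-3) - 2)*(-23) = -(-72)*(-9 - 2)*(-23) = -(-72)*(-11)*(-23) = -18*44*(-23) = -792*(-23) = 18216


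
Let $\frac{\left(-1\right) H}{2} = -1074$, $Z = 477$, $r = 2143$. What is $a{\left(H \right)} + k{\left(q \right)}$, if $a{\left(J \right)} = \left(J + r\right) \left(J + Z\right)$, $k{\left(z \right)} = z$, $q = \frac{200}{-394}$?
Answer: $\frac{2218983275}{197} \approx 1.1264 \cdot 10^{7}$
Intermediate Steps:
$H = 2148$ ($H = \left(-2\right) \left(-1074\right) = 2148$)
$q = - \frac{100}{197}$ ($q = 200 \left(- \frac{1}{394}\right) = - \frac{100}{197} \approx -0.50761$)
$a{\left(J \right)} = \left(477 + J\right) \left(2143 + J\right)$ ($a{\left(J \right)} = \left(J + 2143\right) \left(J + 477\right) = \left(2143 + J\right) \left(477 + J\right) = \left(477 + J\right) \left(2143 + J\right)$)
$a{\left(H \right)} + k{\left(q \right)} = \left(1022211 + 2148^{2} + 2620 \cdot 2148\right) - \frac{100}{197} = \left(1022211 + 4613904 + 5627760\right) - \frac{100}{197} = 11263875 - \frac{100}{197} = \frac{2218983275}{197}$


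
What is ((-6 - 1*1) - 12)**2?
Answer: 361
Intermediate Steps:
((-6 - 1*1) - 12)**2 = ((-6 - 1) - 12)**2 = (-7 - 12)**2 = (-19)**2 = 361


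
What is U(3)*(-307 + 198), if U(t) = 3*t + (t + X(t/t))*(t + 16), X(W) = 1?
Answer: -9265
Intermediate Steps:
U(t) = 3*t + (1 + t)*(16 + t) (U(t) = 3*t + (t + 1)*(t + 16) = 3*t + (1 + t)*(16 + t))
U(3)*(-307 + 198) = (16 + 3² + 20*3)*(-307 + 198) = (16 + 9 + 60)*(-109) = 85*(-109) = -9265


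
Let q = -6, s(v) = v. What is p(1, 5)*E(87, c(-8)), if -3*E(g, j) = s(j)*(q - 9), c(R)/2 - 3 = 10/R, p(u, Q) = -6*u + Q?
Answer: -35/2 ≈ -17.500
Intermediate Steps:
p(u, Q) = Q - 6*u
c(R) = 6 + 20/R (c(R) = 6 + 2*(10/R) = 6 + 20/R)
E(g, j) = 5*j (E(g, j) = -j*(-6 - 9)/3 = -j*(-15)/3 = -(-5)*j = 5*j)
p(1, 5)*E(87, c(-8)) = (5 - 6*1)*(5*(6 + 20/(-8))) = (5 - 6)*(5*(6 + 20*(-1/8))) = -5*(6 - 5/2) = -5*7/2 = -1*35/2 = -35/2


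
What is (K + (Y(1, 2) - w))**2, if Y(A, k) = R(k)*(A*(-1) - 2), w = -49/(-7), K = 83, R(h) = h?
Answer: 4900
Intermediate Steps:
w = 7 (w = -49*(-1)/7 = -7*(-1) = 7)
Y(A, k) = k*(-2 - A) (Y(A, k) = k*(A*(-1) - 2) = k*(-A - 2) = k*(-2 - A))
(K + (Y(1, 2) - w))**2 = (83 + (-1*2*(2 + 1) - 1*7))**2 = (83 + (-1*2*3 - 7))**2 = (83 + (-6 - 7))**2 = (83 - 13)**2 = 70**2 = 4900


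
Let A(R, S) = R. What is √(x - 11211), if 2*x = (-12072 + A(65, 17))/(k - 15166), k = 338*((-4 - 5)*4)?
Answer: I*√8376107150647/27334 ≈ 105.88*I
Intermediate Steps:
k = -12168 (k = 338*(-9*4) = 338*(-36) = -12168)
x = 12007/54668 (x = ((-12072 + 65)/(-12168 - 15166))/2 = (-12007/(-27334))/2 = (-12007*(-1/27334))/2 = (½)*(12007/27334) = 12007/54668 ≈ 0.21963)
√(x - 11211) = √(12007/54668 - 11211) = √(-612870941/54668) = I*√8376107150647/27334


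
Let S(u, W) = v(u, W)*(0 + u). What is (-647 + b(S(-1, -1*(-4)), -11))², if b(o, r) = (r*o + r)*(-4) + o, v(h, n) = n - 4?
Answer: 363609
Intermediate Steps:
v(h, n) = -4 + n
S(u, W) = u*(-4 + W) (S(u, W) = (-4 + W)*(0 + u) = (-4 + W)*u = u*(-4 + W))
b(o, r) = o - 4*r - 4*o*r (b(o, r) = (o*r + r)*(-4) + o = (r + o*r)*(-4) + o = (-4*r - 4*o*r) + o = o - 4*r - 4*o*r)
(-647 + b(S(-1, -1*(-4)), -11))² = (-647 + (-(-4 - 1*(-4)) - 4*(-11) - 4*(-(-4 - 1*(-4)))*(-11)))² = (-647 + (-(-4 + 4) + 44 - 4*(-(-4 + 4))*(-11)))² = (-647 + (-1*0 + 44 - 4*(-1*0)*(-11)))² = (-647 + (0 + 44 - 4*0*(-11)))² = (-647 + (0 + 44 + 0))² = (-647 + 44)² = (-603)² = 363609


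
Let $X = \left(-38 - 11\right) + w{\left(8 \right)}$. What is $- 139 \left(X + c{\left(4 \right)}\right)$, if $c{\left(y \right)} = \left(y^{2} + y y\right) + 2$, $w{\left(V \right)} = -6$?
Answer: $2919$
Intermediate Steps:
$X = -55$ ($X = \left(-38 - 11\right) - 6 = -49 - 6 = -55$)
$c{\left(y \right)} = 2 + 2 y^{2}$ ($c{\left(y \right)} = \left(y^{2} + y^{2}\right) + 2 = 2 y^{2} + 2 = 2 + 2 y^{2}$)
$- 139 \left(X + c{\left(4 \right)}\right) = - 139 \left(-55 + \left(2 + 2 \cdot 4^{2}\right)\right) = - 139 \left(-55 + \left(2 + 2 \cdot 16\right)\right) = - 139 \left(-55 + \left(2 + 32\right)\right) = - 139 \left(-55 + 34\right) = \left(-139\right) \left(-21\right) = 2919$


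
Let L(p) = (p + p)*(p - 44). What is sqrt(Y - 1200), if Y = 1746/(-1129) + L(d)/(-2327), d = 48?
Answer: I*sqrt(8294321689148274)/2627183 ≈ 34.666*I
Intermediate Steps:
L(p) = 2*p*(-44 + p) (L(p) = (2*p)*(-44 + p) = 2*p*(-44 + p))
Y = -4496478/2627183 (Y = 1746/(-1129) + (2*48*(-44 + 48))/(-2327) = 1746*(-1/1129) + (2*48*4)*(-1/2327) = -1746/1129 + 384*(-1/2327) = -1746/1129 - 384/2327 = -4496478/2627183 ≈ -1.7115)
sqrt(Y - 1200) = sqrt(-4496478/2627183 - 1200) = sqrt(-3157116078/2627183) = I*sqrt(8294321689148274)/2627183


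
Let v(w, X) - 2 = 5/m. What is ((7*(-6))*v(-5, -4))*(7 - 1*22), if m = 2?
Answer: 2835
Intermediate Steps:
v(w, X) = 9/2 (v(w, X) = 2 + 5/2 = 9/2)
((7*(-6))*v(-5, -4))*(7 - 1*22) = ((7*(-6))*(9/2))*(7 - 1*22) = (-42*9/2)*(7 - 22) = -189*(-15) = 2835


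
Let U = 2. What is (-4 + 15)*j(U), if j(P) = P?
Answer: 22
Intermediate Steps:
(-4 + 15)*j(U) = (-4 + 15)*2 = 11*2 = 22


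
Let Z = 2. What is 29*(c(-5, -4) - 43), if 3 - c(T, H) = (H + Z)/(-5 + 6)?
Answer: -1102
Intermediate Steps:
c(T, H) = 1 - H (c(T, H) = 3 - (H + 2)/(-5 + 6) = 3 - (2 + H)/1 = 3 - (2 + H) = 3 + (-2 - H) = 1 - H)
29*(c(-5, -4) - 43) = 29*((1 - 1*(-4)) - 43) = 29*((1 + 4) - 43) = 29*(5 - 43) = 29*(-38) = -1102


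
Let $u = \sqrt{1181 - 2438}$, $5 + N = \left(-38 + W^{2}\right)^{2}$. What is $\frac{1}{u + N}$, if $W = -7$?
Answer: $\frac{116}{14713} - \frac{i \sqrt{1257}}{14713} \approx 0.0078842 - 0.0024097 i$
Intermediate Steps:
$N = 116$ ($N = -5 + \left(-38 + \left(-7\right)^{2}\right)^{2} = -5 + \left(-38 + 49\right)^{2} = -5 + 11^{2} = -5 + 121 = 116$)
$u = i \sqrt{1257}$ ($u = \sqrt{-1257} = i \sqrt{1257} \approx 35.454 i$)
$\frac{1}{u + N} = \frac{1}{i \sqrt{1257} + 116} = \frac{1}{116 + i \sqrt{1257}}$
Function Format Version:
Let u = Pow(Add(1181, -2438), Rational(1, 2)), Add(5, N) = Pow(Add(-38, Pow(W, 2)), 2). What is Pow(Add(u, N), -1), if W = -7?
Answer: Add(Rational(116, 14713), Mul(Rational(-1, 14713), I, Pow(1257, Rational(1, 2)))) ≈ Add(0.0078842, Mul(-0.0024097, I))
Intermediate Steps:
N = 116 (N = Add(-5, Pow(Add(-38, Pow(-7, 2)), 2)) = Add(-5, Pow(Add(-38, 49), 2)) = Add(-5, Pow(11, 2)) = Add(-5, 121) = 116)
u = Mul(I, Pow(1257, Rational(1, 2))) (u = Pow(-1257, Rational(1, 2)) = Mul(I, Pow(1257, Rational(1, 2))) ≈ Mul(35.454, I))
Pow(Add(u, N), -1) = Pow(Add(Mul(I, Pow(1257, Rational(1, 2))), 116), -1) = Pow(Add(116, Mul(I, Pow(1257, Rational(1, 2)))), -1)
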